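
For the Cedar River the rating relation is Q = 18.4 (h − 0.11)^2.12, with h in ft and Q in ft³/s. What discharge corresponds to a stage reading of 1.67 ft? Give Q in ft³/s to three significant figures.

Q = 18.4 × (1.67 − 0.11)^2.12 = 18.4 × 1.56^2.12 = 47.23 ft³/s

47.2 ft³/s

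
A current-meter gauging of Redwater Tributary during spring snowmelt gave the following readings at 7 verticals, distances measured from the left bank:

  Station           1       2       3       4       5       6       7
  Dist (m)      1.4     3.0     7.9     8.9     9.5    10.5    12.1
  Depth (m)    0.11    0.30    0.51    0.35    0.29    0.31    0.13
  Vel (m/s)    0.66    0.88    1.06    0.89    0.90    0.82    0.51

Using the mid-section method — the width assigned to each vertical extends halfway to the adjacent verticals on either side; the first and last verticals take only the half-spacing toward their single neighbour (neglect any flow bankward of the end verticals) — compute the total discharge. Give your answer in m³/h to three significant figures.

w_1 = (3.0 − 1.4)/2 = 0.8 m; q_1 = 0.66 × 0.11 × 0.8 = 0.05808 m³/s
w_2 = (7.9 − 1.4)/2 = 3.25 m; q_2 = 0.88 × 0.30 × 3.25 = 0.8580 m³/s
w_3 = (8.9 − 3.0)/2 = 2.95 m; q_3 = 1.06 × 0.51 × 2.95 = 1.595 m³/s
w_4 = (9.5 − 7.9)/2 = 0.8 m; q_4 = 0.89 × 0.35 × 0.8 = 0.2492 m³/s
w_5 = (10.5 − 8.9)/2 = 0.8 m; q_5 = 0.90 × 0.29 × 0.8 = 0.2088 m³/s
w_6 = (12.1 − 9.5)/2 = 1.3 m; q_6 = 0.82 × 0.31 × 1.3 = 0.3305 m³/s
w_7 = (12.1 − 10.5)/2 = 0.8 m; q_7 = 0.51 × 0.13 × 0.8 = 0.05304 m³/s
Q = Σ qᵢ = 3.352 m³/s
= 3.352 × 3600 = 12070 m³/h

12100 m³/h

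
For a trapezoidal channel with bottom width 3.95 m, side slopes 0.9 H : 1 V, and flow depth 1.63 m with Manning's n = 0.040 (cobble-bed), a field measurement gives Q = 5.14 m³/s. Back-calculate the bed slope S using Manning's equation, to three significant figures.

A = (b + z·y)·y = (3.95 + 0.9×1.63)×1.63 = 8.830 m²
P = b + 2y√(1+z²) = 3.95 + 2×1.63×√(1+0.9²) = 8.336 m
R = A/P = 8.830/8.336 = 1.059 m
S = (Q·n / (1·A·R^(2/3)))² = (5.14×0.040 / (1×8.830×1.039))² = 0.0005021

0.000502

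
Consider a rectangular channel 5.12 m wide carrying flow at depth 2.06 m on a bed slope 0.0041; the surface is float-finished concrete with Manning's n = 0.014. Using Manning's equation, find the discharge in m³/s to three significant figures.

52.7 m³/s

A = b·y = 5.12 × 2.06 = 10.55 m²
P = b + 2y = 5.12 + 2×2.06 = 9.240 m
R = A/P = 10.55/9.240 = 1.141 m
Q = (1/n)·A·R^(2/3)·S^(1/2) = (1/0.014) × 10.55 × 1.141^(2/3) × 0.0041^(1/2) = 52.69 m³/s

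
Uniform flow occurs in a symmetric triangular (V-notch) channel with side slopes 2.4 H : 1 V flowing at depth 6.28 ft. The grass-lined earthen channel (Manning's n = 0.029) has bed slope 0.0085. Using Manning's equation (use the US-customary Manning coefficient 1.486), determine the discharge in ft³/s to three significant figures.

A = z·y² = 2.4×6.28² = 94.65 ft²
P = 2y√(1+z²) = 2×6.28×√(1+2.4²) = 32.66 ft
R = A/P = 94.65/32.66 = 2.898 ft
Q = (1.486/n)·A·R^(2/3)·S^(1/2) = (1.486/0.029) × 94.65 × 2.898^(2/3) × 0.0085^(1/2) = 909.0 ft³/s

909 ft³/s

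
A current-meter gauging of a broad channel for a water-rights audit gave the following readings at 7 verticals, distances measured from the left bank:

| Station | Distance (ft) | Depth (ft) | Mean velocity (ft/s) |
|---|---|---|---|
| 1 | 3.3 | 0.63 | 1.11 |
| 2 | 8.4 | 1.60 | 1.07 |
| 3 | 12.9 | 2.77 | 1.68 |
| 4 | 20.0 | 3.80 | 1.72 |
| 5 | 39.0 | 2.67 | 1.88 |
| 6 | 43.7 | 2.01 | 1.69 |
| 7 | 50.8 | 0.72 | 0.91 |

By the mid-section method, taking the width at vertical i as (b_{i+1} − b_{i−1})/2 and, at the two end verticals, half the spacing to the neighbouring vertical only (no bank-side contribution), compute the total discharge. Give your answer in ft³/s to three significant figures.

w_1 = (8.4 − 3.3)/2 = 2.55 ft; q_1 = 1.11 × 0.63 × 2.55 = 1.783 ft³/s
w_2 = (12.9 − 3.3)/2 = 4.8 ft; q_2 = 1.07 × 1.60 × 4.8 = 8.218 ft³/s
w_3 = (20.0 − 8.4)/2 = 5.8 ft; q_3 = 1.68 × 2.77 × 5.8 = 26.99 ft³/s
w_4 = (39.0 − 12.9)/2 = 13.05 ft; q_4 = 1.72 × 3.80 × 13.05 = 85.29 ft³/s
w_5 = (43.7 − 20.0)/2 = 11.85 ft; q_5 = 1.88 × 2.67 × 11.85 = 59.48 ft³/s
w_6 = (50.8 − 39.0)/2 = 5.9 ft; q_6 = 1.69 × 2.01 × 5.9 = 20.04 ft³/s
w_7 = (50.8 − 43.7)/2 = 3.55 ft; q_7 = 0.91 × 0.72 × 3.55 = 2.326 ft³/s
Q = Σ qᵢ = 204.1 ft³/s

204 ft³/s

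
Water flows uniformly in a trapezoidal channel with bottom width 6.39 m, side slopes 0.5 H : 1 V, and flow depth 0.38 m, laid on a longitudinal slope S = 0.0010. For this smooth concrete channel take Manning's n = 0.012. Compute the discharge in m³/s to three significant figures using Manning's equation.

3.24 m³/s

A = (b + z·y)·y = (6.39 + 0.5×0.38)×0.38 = 2.500 m²
P = b + 2y√(1+z²) = 6.39 + 2×0.38×√(1+0.5²) = 7.240 m
R = A/P = 2.500/7.240 = 0.3454 m
Q = (1/n)·A·R^(2/3)·S^(1/2) = (1/0.012) × 2.500 × 0.3454^(2/3) × 0.0010^(1/2) = 3.244 m³/s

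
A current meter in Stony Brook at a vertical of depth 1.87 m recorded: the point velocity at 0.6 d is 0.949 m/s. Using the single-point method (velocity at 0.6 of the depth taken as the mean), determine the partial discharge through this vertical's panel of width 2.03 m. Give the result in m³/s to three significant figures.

v̄ = v₀.₆ = 0.949 m/s
q = v̄ × d × w = 0.9490 × 1.87 × 2.03 = 3.602 m³/s

3.60 m³/s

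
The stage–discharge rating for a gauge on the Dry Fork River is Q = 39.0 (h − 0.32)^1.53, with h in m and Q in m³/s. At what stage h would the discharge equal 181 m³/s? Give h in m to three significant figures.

h − h₀ = (Q/C)^(1/b) = (181/39.0)^(1/1.53) = 2.727 m
h = 0.32 + 2.727 = 3.047 m

3.05 m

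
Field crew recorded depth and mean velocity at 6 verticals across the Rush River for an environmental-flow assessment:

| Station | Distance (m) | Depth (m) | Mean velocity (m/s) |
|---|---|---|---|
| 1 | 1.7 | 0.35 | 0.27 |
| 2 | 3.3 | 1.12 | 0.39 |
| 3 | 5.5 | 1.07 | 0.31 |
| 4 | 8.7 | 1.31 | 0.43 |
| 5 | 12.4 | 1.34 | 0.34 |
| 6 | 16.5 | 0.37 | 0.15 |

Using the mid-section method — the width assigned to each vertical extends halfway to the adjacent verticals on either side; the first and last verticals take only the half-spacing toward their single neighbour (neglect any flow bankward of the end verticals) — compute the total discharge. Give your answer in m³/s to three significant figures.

w_1 = (3.3 − 1.7)/2 = 0.8 m; q_1 = 0.27 × 0.35 × 0.8 = 0.07560 m³/s
w_2 = (5.5 − 1.7)/2 = 1.9 m; q_2 = 0.39 × 1.12 × 1.9 = 0.8299 m³/s
w_3 = (8.7 − 3.3)/2 = 2.7 m; q_3 = 0.31 × 1.07 × 2.7 = 0.8956 m³/s
w_4 = (12.4 − 5.5)/2 = 3.45 m; q_4 = 0.43 × 1.31 × 3.45 = 1.943 m³/s
w_5 = (16.5 − 8.7)/2 = 3.9 m; q_5 = 0.34 × 1.34 × 3.9 = 1.777 m³/s
w_6 = (16.5 − 12.4)/2 = 2.05 m; q_6 = 0.15 × 0.37 × 2.05 = 0.1138 m³/s
Q = Σ qᵢ = 5.635 m³/s

5.64 m³/s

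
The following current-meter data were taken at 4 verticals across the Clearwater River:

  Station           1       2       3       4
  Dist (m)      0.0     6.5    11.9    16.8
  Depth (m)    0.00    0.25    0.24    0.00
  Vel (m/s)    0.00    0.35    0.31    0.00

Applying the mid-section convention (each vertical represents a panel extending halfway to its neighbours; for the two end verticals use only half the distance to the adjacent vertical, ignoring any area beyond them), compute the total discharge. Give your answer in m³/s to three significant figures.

0.904 m³/s

w_2 = (11.9 − 0.0)/2 = 5.95 m; q_2 = 0.35 × 0.25 × 5.95 = 0.5206 m³/s
w_3 = (16.8 − 6.5)/2 = 5.15 m; q_3 = 0.31 × 0.24 × 5.15 = 0.3832 m³/s
Stations 1, 4 contribute zero (depth or velocity is 0).
Q = Σ qᵢ = 0.9038 m³/s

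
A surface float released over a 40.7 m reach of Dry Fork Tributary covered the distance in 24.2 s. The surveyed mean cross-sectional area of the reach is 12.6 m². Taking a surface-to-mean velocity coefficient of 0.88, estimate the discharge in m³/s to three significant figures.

18.6 m³/s

v_surface = L / t̄ = 40.7 / 24.2 = 1.682 m/s
v_mean = 0.88 × 1.682 = 1.480 m/s
Q = A × v_mean = 12.6 × 1.480 = 18.65 m³/s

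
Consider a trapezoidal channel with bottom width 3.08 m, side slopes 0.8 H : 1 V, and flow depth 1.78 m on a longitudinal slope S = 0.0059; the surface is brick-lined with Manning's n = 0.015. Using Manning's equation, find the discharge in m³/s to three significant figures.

42.4 m³/s

A = (b + z·y)·y = (3.08 + 0.8×1.78)×1.78 = 8.017 m²
P = b + 2y√(1+z²) = 3.08 + 2×1.78×√(1+0.8²) = 7.639 m
R = A/P = 8.017/7.639 = 1.049 m
Q = (1/n)·A·R^(2/3)·S^(1/2) = (1/0.015) × 8.017 × 1.049^(2/3) × 0.0059^(1/2) = 42.40 m³/s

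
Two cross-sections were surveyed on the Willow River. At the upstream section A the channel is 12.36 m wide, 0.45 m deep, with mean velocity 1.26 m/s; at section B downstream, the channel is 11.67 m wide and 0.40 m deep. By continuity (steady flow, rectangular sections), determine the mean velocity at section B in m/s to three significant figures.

1.50 m/s

Q = A₁V₁ = (12.36×0.45) × 1.26 = 7.008 m³/s
A₂ = 11.67 × 0.40 = 4.668 m²
V₂ = Q/A₂ = 7.008/4.668 = 1.501 m/s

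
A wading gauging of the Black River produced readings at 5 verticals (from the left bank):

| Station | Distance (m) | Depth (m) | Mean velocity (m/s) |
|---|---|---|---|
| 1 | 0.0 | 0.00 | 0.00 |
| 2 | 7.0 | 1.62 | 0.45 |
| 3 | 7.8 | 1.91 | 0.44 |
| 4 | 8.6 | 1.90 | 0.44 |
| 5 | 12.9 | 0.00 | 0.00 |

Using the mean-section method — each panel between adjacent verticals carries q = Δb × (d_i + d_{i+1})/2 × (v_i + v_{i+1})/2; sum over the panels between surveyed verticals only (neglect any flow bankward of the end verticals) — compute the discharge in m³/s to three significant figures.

Panel 1-2: Δb = 7 m, d̄ = (0.00+1.62)/2 = 0.81, v̄ = (0.00+0.45)/2 = 0.225 → q = 7×0.81×0.225 = 1.276 m³/s
Panel 2-3: Δb = 0.8 m, d̄ = (1.62+1.91)/2 = 1.765, v̄ = (0.45+0.44)/2 = 0.445 → q = 0.8×1.765×0.445 = 0.6283 m³/s
Panel 3-4: Δb = 0.8 m, d̄ = (1.91+1.90)/2 = 1.905, v̄ = (0.44+0.44)/2 = 0.44 → q = 0.8×1.905×0.44 = 0.6706 m³/s
Panel 4-5: Δb = 4.3 m, d̄ = (1.90+0.00)/2 = 0.95, v̄ = (0.44+0.00)/2 = 0.22 → q = 4.3×0.95×0.22 = 0.8987 m³/s
Q = Σ q = 3.473 m³/s

3.47 m³/s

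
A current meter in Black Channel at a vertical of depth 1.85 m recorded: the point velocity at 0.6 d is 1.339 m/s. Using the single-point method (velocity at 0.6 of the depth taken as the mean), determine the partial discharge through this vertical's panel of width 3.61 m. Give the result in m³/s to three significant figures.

v̄ = v₀.₆ = 1.339 m/s
q = v̄ × d × w = 1.339 × 1.85 × 3.61 = 8.943 m³/s

8.94 m³/s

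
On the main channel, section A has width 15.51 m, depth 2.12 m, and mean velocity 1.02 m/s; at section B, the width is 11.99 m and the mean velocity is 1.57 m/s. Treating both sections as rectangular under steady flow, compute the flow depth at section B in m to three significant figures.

1.78 m

Q = A₁V₁ = (15.51×2.12) × 1.02 = 33.54 m³/s
d₂ = Q/(b₂ V₂) = 33.54/(11.99×1.57) = 1.782 m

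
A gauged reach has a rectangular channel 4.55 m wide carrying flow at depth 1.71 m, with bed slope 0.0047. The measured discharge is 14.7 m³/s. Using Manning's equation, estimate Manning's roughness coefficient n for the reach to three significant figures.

A = b·y = 4.55 × 1.71 = 7.781 m²
P = b + 2y = 4.55 + 2×1.71 = 7.970 m
R = A/P = 7.781/7.970 = 0.9762 m
n = (1/Q)·A·R^(2/3)·S^(1/2) = (1/14.7) × 7.781 × 0.9841 × 0.06856 = 0.03571

0.0357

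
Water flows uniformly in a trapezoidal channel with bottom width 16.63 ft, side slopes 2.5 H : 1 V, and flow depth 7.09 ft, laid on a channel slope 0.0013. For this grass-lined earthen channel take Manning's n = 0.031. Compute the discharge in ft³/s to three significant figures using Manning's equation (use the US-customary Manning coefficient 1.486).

A = (b + z·y)·y = (16.63 + 2.5×7.09)×7.09 = 243.6 ft²
P = b + 2y√(1+z²) = 16.63 + 2×7.09×√(1+2.5²) = 54.81 ft
R = A/P = 243.6/54.81 = 4.444 ft
Q = (1.486/n)·A·R^(2/3)·S^(1/2) = (1.486/0.031) × 243.6 × 4.444^(2/3) × 0.0013^(1/2) = 1138 ft³/s

1140 ft³/s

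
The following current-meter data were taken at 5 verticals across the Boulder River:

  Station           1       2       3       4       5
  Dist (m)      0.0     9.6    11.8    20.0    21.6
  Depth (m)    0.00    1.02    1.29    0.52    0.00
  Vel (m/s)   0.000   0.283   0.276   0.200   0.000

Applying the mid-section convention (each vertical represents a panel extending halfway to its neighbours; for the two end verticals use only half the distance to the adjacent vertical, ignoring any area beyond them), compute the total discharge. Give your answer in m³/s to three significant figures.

4.06 m³/s

w_2 = (11.8 − 0.0)/2 = 5.9 m; q_2 = 0.283 × 1.02 × 5.9 = 1.703 m³/s
w_3 = (20.0 − 9.6)/2 = 5.2 m; q_3 = 0.276 × 1.29 × 5.2 = 1.851 m³/s
w_4 = (21.6 − 11.8)/2 = 4.9 m; q_4 = 0.200 × 0.52 × 4.9 = 0.5096 m³/s
Stations 1, 5 contribute zero (depth or velocity is 0).
Q = Σ qᵢ = 4.064 m³/s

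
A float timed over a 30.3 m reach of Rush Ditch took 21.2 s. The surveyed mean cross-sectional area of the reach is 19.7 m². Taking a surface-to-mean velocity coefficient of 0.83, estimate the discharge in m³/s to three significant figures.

v_surface = L / t̄ = 30.3 / 21.2 = 1.429 m/s
v_mean = 0.83 × 1.429 = 1.186 m/s
Q = A × v_mean = 19.7 × 1.186 = 23.37 m³/s

23.4 m³/s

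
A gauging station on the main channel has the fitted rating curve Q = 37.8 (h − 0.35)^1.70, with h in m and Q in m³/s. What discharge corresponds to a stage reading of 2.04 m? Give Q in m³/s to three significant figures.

Q = 37.8 × (2.04 − 0.35)^1.70 = 37.8 × 1.69^1.70 = 92.24 m³/s

92.2 m³/s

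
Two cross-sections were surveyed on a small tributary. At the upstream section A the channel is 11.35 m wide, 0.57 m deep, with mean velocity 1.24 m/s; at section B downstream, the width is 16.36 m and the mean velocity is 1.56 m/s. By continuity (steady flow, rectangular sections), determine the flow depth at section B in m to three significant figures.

Q = A₁V₁ = (11.35×0.57) × 1.24 = 8.022 m³/s
d₂ = Q/(b₂ V₂) = 8.022/(16.36×1.56) = 0.3143 m

0.314 m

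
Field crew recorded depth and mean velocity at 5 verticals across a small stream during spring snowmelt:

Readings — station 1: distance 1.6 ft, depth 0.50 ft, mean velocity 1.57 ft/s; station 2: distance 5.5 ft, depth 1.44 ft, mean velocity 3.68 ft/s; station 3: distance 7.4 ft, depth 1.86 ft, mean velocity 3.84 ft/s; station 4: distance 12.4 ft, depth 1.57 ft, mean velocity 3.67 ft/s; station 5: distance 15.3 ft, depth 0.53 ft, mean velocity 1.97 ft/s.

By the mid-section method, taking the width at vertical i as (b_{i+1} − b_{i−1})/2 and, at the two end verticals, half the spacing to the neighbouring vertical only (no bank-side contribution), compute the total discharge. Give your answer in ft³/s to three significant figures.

65.8 ft³/s

w_1 = (5.5 − 1.6)/2 = 1.95 ft; q_1 = 1.57 × 0.50 × 1.95 = 1.531 ft³/s
w_2 = (7.4 − 1.6)/2 = 2.9 ft; q_2 = 3.68 × 1.44 × 2.9 = 15.37 ft³/s
w_3 = (12.4 − 5.5)/2 = 3.45 ft; q_3 = 3.84 × 1.86 × 3.45 = 24.64 ft³/s
w_4 = (15.3 − 7.4)/2 = 3.95 ft; q_4 = 3.67 × 1.57 × 3.95 = 22.76 ft³/s
w_5 = (15.3 − 12.4)/2 = 1.45 ft; q_5 = 1.97 × 0.53 × 1.45 = 1.514 ft³/s
Q = Σ qᵢ = 65.81 ft³/s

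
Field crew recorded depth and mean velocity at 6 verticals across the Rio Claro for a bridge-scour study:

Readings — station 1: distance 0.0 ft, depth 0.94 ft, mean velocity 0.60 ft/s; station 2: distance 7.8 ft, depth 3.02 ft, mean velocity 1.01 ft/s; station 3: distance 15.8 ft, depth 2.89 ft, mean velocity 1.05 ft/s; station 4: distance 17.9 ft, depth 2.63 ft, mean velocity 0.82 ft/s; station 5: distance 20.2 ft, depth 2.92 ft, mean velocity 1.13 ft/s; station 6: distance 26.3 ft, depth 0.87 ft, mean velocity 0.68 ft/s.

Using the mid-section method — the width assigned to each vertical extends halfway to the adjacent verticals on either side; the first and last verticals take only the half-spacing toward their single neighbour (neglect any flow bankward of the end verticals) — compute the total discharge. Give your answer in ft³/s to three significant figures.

w_1 = (7.8 − 0.0)/2 = 3.9 ft; q_1 = 0.60 × 0.94 × 3.9 = 2.200 ft³/s
w_2 = (15.8 − 0.0)/2 = 7.9 ft; q_2 = 1.01 × 3.02 × 7.9 = 24.10 ft³/s
w_3 = (17.9 − 7.8)/2 = 5.05 ft; q_3 = 1.05 × 2.89 × 5.05 = 15.32 ft³/s
w_4 = (20.2 − 15.8)/2 = 2.2 ft; q_4 = 0.82 × 2.63 × 2.2 = 4.745 ft³/s
w_5 = (26.3 − 17.9)/2 = 4.2 ft; q_5 = 1.13 × 2.92 × 4.2 = 13.86 ft³/s
w_6 = (26.3 − 20.2)/2 = 3.05 ft; q_6 = 0.68 × 0.87 × 3.05 = 1.804 ft³/s
Q = Σ qᵢ = 62.03 ft³/s

62.0 ft³/s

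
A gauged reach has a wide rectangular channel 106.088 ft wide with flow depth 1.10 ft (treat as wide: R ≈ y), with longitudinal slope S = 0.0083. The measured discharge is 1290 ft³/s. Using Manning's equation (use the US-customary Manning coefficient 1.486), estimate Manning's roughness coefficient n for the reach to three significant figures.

A = b·y = 106.088 × 1.10 = 116.7 ft²
Wide channel: R ≈ y = 1.10 ft
n = (1.486/Q)·A·R^(2/3)·S^(1/2) = (1.486/1290) × 116.7 × 1.066 × 0.09110 = 0.01305

0.0131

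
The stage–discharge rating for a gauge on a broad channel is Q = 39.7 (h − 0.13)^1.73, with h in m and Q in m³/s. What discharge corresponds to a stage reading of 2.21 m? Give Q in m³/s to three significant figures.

Q = 39.7 × (2.21 − 0.13)^1.73 = 39.7 × 2.08^1.73 = 140.9 m³/s

141 m³/s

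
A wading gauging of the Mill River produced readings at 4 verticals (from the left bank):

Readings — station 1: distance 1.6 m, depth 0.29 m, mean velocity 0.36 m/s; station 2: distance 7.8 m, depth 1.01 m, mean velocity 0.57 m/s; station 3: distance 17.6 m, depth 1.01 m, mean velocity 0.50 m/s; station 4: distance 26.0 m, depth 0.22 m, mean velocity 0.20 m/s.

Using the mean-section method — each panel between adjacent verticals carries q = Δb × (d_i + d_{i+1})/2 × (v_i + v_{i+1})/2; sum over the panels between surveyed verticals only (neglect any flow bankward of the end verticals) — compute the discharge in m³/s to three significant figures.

Panel 1-2: Δb = 6.2 m, d̄ = (0.29+1.01)/2 = 0.65, v̄ = (0.36+0.57)/2 = 0.465 → q = 6.2×0.65×0.465 = 1.874 m³/s
Panel 2-3: Δb = 9.8 m, d̄ = (1.01+1.01)/2 = 1.01, v̄ = (0.57+0.50)/2 = 0.535 → q = 9.8×1.01×0.535 = 5.295 m³/s
Panel 3-4: Δb = 8.4 m, d̄ = (1.01+0.22)/2 = 0.615, v̄ = (0.50+0.20)/2 = 0.35 → q = 8.4×0.615×0.35 = 1.808 m³/s
Q = Σ q = 8.977 m³/s

8.98 m³/s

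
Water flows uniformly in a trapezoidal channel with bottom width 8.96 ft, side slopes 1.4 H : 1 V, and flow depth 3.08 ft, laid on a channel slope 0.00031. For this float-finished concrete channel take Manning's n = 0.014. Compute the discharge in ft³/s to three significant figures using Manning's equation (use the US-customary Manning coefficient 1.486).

A = (b + z·y)·y = (8.96 + 1.4×3.08)×3.08 = 40.88 ft²
P = b + 2y√(1+z²) = 8.96 + 2×3.08×√(1+1.4²) = 19.56 ft
R = A/P = 40.88/19.56 = 2.090 ft
Q = (1.486/n)·A·R^(2/3)·S^(1/2) = (1.486/0.014) × 40.88 × 2.090^(2/3) × 0.00031^(1/2) = 124.9 ft³/s

125 ft³/s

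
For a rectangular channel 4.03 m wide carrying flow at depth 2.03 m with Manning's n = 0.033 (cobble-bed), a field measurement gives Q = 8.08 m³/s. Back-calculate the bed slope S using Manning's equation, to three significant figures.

0.00105

A = b·y = 4.03 × 2.03 = 8.181 m²
P = b + 2y = 4.03 + 2×2.03 = 8.090 m
R = A/P = 8.181/8.090 = 1.011 m
S = (Q·n / (1·A·R^(2/3)))² = (8.08×0.033 / (1×8.181×1.007))² = 0.001047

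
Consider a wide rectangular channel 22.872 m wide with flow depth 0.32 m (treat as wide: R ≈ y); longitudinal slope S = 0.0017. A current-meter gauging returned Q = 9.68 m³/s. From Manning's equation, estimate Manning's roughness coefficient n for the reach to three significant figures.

A = b·y = 22.872 × 0.32 = 7.319 m²
Wide channel: R ≈ y = 0.32 m
n = (1/Q)·A·R^(2/3)·S^(1/2) = (1/9.68) × 7.319 × 0.4678 × 0.04123 = 0.01458

0.0146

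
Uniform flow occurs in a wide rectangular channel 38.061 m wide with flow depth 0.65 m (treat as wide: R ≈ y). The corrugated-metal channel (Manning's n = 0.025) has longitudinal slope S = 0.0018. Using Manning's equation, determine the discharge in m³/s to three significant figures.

A = b·y = 38.061 × 0.65 = 24.74 m²
Wide channel: R ≈ y = 0.65 m
Q = (1/n)·A·R^(2/3)·S^(1/2) = (1/0.025) × 24.74 × 0.6500^(2/3) × 0.0018^(1/2) = 31.50 m³/s

31.5 m³/s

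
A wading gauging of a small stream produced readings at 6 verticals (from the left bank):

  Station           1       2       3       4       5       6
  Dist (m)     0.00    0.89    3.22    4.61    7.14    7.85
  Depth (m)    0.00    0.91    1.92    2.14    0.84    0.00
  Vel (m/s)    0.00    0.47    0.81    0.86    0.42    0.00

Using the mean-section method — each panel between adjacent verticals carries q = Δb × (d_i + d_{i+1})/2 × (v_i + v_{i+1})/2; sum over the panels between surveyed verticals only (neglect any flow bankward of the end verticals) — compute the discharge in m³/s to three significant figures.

7.04 m³/s

Panel 1-2: Δb = 0.89 m, d̄ = (0.00+0.91)/2 = 0.455, v̄ = (0.00+0.47)/2 = 0.235 → q = 0.89×0.455×0.235 = 0.09516 m³/s
Panel 2-3: Δb = 2.33 m, d̄ = (0.91+1.92)/2 = 1.415, v̄ = (0.47+0.81)/2 = 0.64 → q = 2.33×1.415×0.64 = 2.110 m³/s
Panel 3-4: Δb = 1.39 m, d̄ = (1.92+2.14)/2 = 2.03, v̄ = (0.81+0.86)/2 = 0.835 → q = 1.39×2.03×0.835 = 2.356 m³/s
Panel 4-5: Δb = 2.53 m, d̄ = (2.14+0.84)/2 = 1.49, v̄ = (0.86+0.42)/2 = 0.64 → q = 2.53×1.49×0.64 = 2.413 m³/s
Panel 5-6: Δb = 0.71 m, d̄ = (0.84+0.00)/2 = 0.42, v̄ = (0.42+0.00)/2 = 0.21 → q = 0.71×0.42×0.21 = 0.06262 m³/s
Q = Σ q = 7.037 m³/s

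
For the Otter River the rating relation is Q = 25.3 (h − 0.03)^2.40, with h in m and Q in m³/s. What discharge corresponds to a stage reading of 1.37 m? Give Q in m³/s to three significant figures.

51.1 m³/s

Q = 25.3 × (1.37 − 0.03)^2.40 = 25.3 × 1.34^2.40 = 51.07 m³/s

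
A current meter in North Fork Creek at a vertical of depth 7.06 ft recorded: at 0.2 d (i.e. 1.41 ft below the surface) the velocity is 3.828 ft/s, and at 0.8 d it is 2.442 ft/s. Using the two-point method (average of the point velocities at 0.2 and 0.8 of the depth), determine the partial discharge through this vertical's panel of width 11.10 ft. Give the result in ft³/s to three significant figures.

246 ft³/s

v̄ = (3.828 + 2.442) / 2 = 3.135 ft/s
q = v̄ × d × w = 3.135 × 7.06 × 11.10 = 245.7 ft³/s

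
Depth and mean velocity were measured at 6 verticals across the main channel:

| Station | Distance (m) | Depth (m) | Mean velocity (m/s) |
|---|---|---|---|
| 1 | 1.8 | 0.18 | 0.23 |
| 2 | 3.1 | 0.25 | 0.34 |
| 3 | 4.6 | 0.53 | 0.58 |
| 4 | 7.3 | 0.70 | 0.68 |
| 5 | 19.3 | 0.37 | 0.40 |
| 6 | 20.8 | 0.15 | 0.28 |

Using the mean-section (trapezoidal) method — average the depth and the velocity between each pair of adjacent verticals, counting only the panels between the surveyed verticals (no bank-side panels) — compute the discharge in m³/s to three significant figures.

Panel 1-2: Δb = 1.3 m, d̄ = (0.18+0.25)/2 = 0.215, v̄ = (0.23+0.34)/2 = 0.285 → q = 1.3×0.215×0.285 = 0.07966 m³/s
Panel 2-3: Δb = 1.5 m, d̄ = (0.25+0.53)/2 = 0.39, v̄ = (0.34+0.58)/2 = 0.46 → q = 1.5×0.39×0.46 = 0.2691 m³/s
Panel 3-4: Δb = 2.7 m, d̄ = (0.53+0.70)/2 = 0.615, v̄ = (0.58+0.68)/2 = 0.63 → q = 2.7×0.615×0.63 = 1.046 m³/s
Panel 4-5: Δb = 12 m, d̄ = (0.70+0.37)/2 = 0.535, v̄ = (0.68+0.40)/2 = 0.54 → q = 12×0.535×0.54 = 3.467 m³/s
Panel 5-6: Δb = 1.5 m, d̄ = (0.37+0.15)/2 = 0.26, v̄ = (0.40+0.28)/2 = 0.34 → q = 1.5×0.26×0.34 = 0.1326 m³/s
Q = Σ q = 4.994 m³/s

4.99 m³/s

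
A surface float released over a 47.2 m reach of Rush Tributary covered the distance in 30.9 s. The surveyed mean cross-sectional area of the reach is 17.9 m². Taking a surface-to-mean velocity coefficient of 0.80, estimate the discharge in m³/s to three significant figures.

v_surface = L / t̄ = 47.2 / 30.9 = 1.528 m/s
v_mean = 0.80 × 1.528 = 1.222 m/s
Q = A × v_mean = 17.9 × 1.222 = 21.87 m³/s

21.9 m³/s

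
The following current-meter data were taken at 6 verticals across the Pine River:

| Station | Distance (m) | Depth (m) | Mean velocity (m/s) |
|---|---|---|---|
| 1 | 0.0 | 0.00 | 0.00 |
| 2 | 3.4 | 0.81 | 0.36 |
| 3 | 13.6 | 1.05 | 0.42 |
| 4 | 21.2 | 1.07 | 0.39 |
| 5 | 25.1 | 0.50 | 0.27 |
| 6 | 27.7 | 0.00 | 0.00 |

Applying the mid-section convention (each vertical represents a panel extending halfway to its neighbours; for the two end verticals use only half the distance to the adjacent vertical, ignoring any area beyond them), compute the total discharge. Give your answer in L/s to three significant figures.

w_2 = (13.6 − 0.0)/2 = 6.8 m; q_2 = 0.36 × 0.81 × 6.8 = 1.983 m³/s
w_3 = (21.2 − 3.4)/2 = 8.9 m; q_3 = 0.42 × 1.05 × 8.9 = 3.925 m³/s
w_4 = (25.1 − 13.6)/2 = 5.75 m; q_4 = 0.39 × 1.07 × 5.75 = 2.399 m³/s
w_5 = (27.7 − 21.2)/2 = 3.25 m; q_5 = 0.27 × 0.50 × 3.25 = 0.4388 m³/s
Stations 1, 6 contribute zero (depth or velocity is 0).
Q = Σ qᵢ = 8.746 m³/s
= 8.746 × 1000 = 8746 L/s

8750 L/s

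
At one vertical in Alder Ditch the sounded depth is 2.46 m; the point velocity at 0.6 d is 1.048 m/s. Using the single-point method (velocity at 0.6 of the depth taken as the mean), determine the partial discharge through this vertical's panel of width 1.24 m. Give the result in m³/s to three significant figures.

v̄ = v₀.₆ = 1.048 m/s
q = v̄ × d × w = 1.048 × 2.46 × 1.24 = 3.197 m³/s

3.20 m³/s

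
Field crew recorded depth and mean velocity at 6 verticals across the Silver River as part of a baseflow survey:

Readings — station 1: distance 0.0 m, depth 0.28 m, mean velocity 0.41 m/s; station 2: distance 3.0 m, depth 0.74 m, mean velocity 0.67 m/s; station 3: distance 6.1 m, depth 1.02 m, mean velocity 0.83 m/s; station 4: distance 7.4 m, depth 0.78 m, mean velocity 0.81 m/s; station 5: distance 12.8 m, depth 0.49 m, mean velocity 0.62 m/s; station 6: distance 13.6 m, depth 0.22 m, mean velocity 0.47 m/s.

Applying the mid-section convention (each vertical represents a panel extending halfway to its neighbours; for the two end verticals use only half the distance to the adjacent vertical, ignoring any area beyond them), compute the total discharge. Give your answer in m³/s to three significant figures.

w_1 = (3.0 − 0.0)/2 = 1.5 m; q_1 = 0.41 × 0.28 × 1.5 = 0.1722 m³/s
w_2 = (6.1 − 0.0)/2 = 3.05 m; q_2 = 0.67 × 0.74 × 3.05 = 1.512 m³/s
w_3 = (7.4 − 3.0)/2 = 2.2 m; q_3 = 0.83 × 1.02 × 2.2 = 1.863 m³/s
w_4 = (12.8 − 6.1)/2 = 3.35 m; q_4 = 0.81 × 0.78 × 3.35 = 2.117 m³/s
w_5 = (13.6 − 7.4)/2 = 3.1 m; q_5 = 0.62 × 0.49 × 3.1 = 0.9418 m³/s
w_6 = (13.6 − 12.8)/2 = 0.4 m; q_6 = 0.47 × 0.22 × 0.4 = 0.04136 m³/s
Q = Σ qᵢ = 6.647 m³/s

6.65 m³/s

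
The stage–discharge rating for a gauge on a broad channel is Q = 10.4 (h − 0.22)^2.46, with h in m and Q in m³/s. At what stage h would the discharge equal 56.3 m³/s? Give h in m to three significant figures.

2.21 m

h − h₀ = (Q/C)^(1/b) = (56.3/10.4)^(1/2.46) = 1.987 m
h = 0.22 + 1.987 = 2.207 m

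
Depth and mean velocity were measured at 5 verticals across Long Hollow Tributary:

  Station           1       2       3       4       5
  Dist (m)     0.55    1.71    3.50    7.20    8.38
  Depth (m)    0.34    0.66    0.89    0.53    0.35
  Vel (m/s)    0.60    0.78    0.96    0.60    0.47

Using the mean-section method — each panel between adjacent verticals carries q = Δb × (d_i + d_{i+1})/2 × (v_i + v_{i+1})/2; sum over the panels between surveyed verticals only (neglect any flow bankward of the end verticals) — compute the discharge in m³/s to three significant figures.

3.93 m³/s

Panel 1-2: Δb = 1.16 m, d̄ = (0.34+0.66)/2 = 0.5, v̄ = (0.60+0.78)/2 = 0.69 → q = 1.16×0.5×0.69 = 0.4002 m³/s
Panel 2-3: Δb = 1.79 m, d̄ = (0.66+0.89)/2 = 0.775, v̄ = (0.78+0.96)/2 = 0.87 → q = 1.79×0.775×0.87 = 1.207 m³/s
Panel 3-4: Δb = 3.7 m, d̄ = (0.89+0.53)/2 = 0.71, v̄ = (0.96+0.60)/2 = 0.78 → q = 3.7×0.71×0.78 = 2.049 m³/s
Panel 4-5: Δb = 1.18 m, d̄ = (0.53+0.35)/2 = 0.44, v̄ = (0.60+0.47)/2 = 0.535 → q = 1.18×0.44×0.535 = 0.2778 m³/s
Q = Σ q = 3.934 m³/s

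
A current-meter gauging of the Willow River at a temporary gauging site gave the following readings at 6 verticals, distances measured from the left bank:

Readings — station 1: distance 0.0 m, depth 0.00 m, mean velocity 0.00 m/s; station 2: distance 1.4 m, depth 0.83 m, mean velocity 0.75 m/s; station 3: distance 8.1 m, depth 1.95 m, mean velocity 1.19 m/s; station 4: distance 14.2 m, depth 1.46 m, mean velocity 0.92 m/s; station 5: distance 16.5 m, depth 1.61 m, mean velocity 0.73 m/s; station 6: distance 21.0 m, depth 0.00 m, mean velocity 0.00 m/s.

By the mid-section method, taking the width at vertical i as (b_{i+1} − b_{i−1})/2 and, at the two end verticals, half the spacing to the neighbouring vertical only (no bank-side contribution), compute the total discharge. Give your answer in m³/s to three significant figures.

w_2 = (8.1 − 0.0)/2 = 4.05 m; q_2 = 0.75 × 0.83 × 4.05 = 2.521 m³/s
w_3 = (14.2 − 1.4)/2 = 6.4 m; q_3 = 1.19 × 1.95 × 6.4 = 14.85 m³/s
w_4 = (16.5 − 8.1)/2 = 4.2 m; q_4 = 0.92 × 1.46 × 4.2 = 5.641 m³/s
w_5 = (21.0 − 14.2)/2 = 3.4 m; q_5 = 0.73 × 1.61 × 3.4 = 3.996 m³/s
Stations 1, 6 contribute zero (depth or velocity is 0).
Q = Σ qᵢ = 27.01 m³/s

27.0 m³/s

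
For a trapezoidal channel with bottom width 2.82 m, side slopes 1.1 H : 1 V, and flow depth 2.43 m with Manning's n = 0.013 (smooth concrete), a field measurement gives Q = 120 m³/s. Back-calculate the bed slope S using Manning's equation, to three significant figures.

0.00935

A = (b + z·y)·y = (2.82 + 1.1×2.43)×2.43 = 13.35 m²
P = b + 2y√(1+z²) = 2.82 + 2×2.43×√(1+1.1²) = 10.04 m
R = A/P = 13.35/10.04 = 1.329 m
S = (Q·n / (1·A·R^(2/3)))² = (120×0.013 / (1×13.35×1.209))² = 0.009350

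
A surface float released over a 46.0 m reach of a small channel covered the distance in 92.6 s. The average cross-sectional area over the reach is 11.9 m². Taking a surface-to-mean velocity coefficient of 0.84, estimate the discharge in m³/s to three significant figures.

4.97 m³/s

v_surface = L / t̄ = 46.0 / 92.6 = 0.4968 m/s
v_mean = 0.84 × 0.4968 = 0.4173 m/s
Q = A × v_mean = 11.9 × 0.4173 = 4.966 m³/s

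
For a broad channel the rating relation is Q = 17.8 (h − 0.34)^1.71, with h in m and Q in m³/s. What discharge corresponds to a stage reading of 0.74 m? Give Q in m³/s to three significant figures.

Q = 17.8 × (0.74 − 0.34)^1.71 = 17.8 × 0.4^1.71 = 3.715 m³/s

3.71 m³/s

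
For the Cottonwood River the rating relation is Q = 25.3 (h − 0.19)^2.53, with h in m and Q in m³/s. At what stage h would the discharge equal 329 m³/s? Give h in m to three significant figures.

2.95 m

h − h₀ = (Q/C)^(1/b) = (329/25.3)^(1/2.53) = 2.756 m
h = 0.19 + 2.756 = 2.946 m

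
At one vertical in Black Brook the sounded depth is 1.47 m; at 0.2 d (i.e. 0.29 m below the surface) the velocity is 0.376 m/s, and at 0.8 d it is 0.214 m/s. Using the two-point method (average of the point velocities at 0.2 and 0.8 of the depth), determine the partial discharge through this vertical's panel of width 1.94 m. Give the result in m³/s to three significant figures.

v̄ = (0.376 + 0.214) / 2 = 0.2950 m/s
q = v̄ × d × w = 0.2950 × 1.47 × 1.94 = 0.8413 m³/s

0.841 m³/s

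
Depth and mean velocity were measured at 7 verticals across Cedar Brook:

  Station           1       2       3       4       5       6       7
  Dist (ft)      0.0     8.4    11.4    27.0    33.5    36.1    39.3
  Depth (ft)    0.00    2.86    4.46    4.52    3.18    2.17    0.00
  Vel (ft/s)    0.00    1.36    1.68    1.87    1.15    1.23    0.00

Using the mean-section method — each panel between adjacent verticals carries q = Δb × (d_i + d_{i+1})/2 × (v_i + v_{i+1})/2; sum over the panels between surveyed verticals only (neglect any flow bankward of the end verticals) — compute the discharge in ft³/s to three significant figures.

Panel 1-2: Δb = 8.4 ft, d̄ = (0.00+2.86)/2 = 1.43, v̄ = (0.00+1.36)/2 = 0.68 → q = 8.4×1.43×0.68 = 8.168 ft³/s
Panel 2-3: Δb = 3 ft, d̄ = (2.86+4.46)/2 = 3.66, v̄ = (1.36+1.68)/2 = 1.52 → q = 3×3.66×1.52 = 16.69 ft³/s
Panel 3-4: Δb = 15.6 ft, d̄ = (4.46+4.52)/2 = 4.49, v̄ = (1.68+1.87)/2 = 1.775 → q = 15.6×4.49×1.775 = 124.3 ft³/s
Panel 4-5: Δb = 6.5 ft, d̄ = (4.52+3.18)/2 = 3.85, v̄ = (1.87+1.15)/2 = 1.51 → q = 6.5×3.85×1.51 = 37.79 ft³/s
Panel 5-6: Δb = 2.6 ft, d̄ = (3.18+2.17)/2 = 2.675, v̄ = (1.15+1.23)/2 = 1.19 → q = 2.6×2.675×1.19 = 8.276 ft³/s
Panel 6-7: Δb = 3.2 ft, d̄ = (2.17+0.00)/2 = 1.085, v̄ = (1.23+0.00)/2 = 0.615 → q = 3.2×1.085×0.615 = 2.135 ft³/s
Q = Σ q = 197.4 ft³/s

197 ft³/s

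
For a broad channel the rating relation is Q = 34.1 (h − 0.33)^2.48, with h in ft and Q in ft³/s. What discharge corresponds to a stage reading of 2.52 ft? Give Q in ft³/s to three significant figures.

Q = 34.1 × (2.52 − 0.33)^2.48 = 34.1 × 2.19^2.48 = 238.3 ft³/s

238 ft³/s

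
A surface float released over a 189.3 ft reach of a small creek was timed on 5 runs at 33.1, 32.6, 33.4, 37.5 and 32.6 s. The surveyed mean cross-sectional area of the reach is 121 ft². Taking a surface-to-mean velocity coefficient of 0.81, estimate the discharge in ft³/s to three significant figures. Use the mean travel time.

t̄ = (33.1 + 32.6 + 33.4 + 37.5 + 32.6) / 5 = 33.84 s
v_surface = L / t̄ = 189.3 / 33.84 = 5.594 ft/s
v_mean = 0.81 × 5.594 = 4.531 ft/s
Q = A × v_mean = 121 × 4.531 = 548.3 ft³/s

548 ft³/s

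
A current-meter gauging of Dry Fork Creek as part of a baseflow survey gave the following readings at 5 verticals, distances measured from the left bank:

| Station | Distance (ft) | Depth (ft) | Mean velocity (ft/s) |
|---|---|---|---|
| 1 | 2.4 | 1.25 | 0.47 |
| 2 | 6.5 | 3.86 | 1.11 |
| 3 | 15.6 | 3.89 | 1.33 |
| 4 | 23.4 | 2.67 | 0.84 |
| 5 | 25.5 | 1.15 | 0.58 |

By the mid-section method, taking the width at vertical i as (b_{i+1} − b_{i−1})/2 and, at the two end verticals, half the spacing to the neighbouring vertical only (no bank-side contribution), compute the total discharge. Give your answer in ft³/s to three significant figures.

w_1 = (6.5 − 2.4)/2 = 2.05 ft; q_1 = 0.47 × 1.25 × 2.05 = 1.204 ft³/s
w_2 = (15.6 − 2.4)/2 = 6.6 ft; q_2 = 1.11 × 3.86 × 6.6 = 28.28 ft³/s
w_3 = (23.4 − 6.5)/2 = 8.45 ft; q_3 = 1.33 × 3.89 × 8.45 = 43.72 ft³/s
w_4 = (25.5 − 15.6)/2 = 4.95 ft; q_4 = 0.84 × 2.67 × 4.95 = 11.10 ft³/s
w_5 = (25.5 − 23.4)/2 = 1.05 ft; q_5 = 0.58 × 1.15 × 1.05 = 0.7004 ft³/s
Q = Σ qᵢ = 85.00 ft³/s

85.0 ft³/s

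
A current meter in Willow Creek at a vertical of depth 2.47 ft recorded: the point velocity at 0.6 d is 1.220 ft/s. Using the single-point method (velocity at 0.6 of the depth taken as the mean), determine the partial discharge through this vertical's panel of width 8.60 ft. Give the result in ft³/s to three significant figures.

25.9 ft³/s

v̄ = v₀.₆ = 1.220 ft/s
q = v̄ × d × w = 1.220 × 2.47 × 8.60 = 25.92 ft³/s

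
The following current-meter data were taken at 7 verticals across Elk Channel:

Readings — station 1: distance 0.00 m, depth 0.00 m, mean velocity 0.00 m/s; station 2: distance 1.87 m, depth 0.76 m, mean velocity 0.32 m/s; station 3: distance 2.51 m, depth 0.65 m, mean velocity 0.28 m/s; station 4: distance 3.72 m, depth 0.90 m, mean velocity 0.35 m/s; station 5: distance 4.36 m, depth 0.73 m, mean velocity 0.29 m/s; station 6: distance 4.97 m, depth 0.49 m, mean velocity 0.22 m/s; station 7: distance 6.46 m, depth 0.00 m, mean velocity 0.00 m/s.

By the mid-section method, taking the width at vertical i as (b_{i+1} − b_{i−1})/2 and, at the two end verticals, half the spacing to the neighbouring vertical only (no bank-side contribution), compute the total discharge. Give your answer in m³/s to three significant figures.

1.01 m³/s

w_2 = (2.51 − 0.00)/2 = 1.255 m; q_2 = 0.32 × 0.76 × 1.255 = 0.3052 m³/s
w_3 = (3.72 − 1.87)/2 = 0.925 m; q_3 = 0.28 × 0.65 × 0.925 = 0.1684 m³/s
w_4 = (4.36 − 2.51)/2 = 0.925 m; q_4 = 0.35 × 0.90 × 0.925 = 0.2914 m³/s
w_5 = (4.97 − 3.72)/2 = 0.625 m; q_5 = 0.29 × 0.73 × 0.625 = 0.1323 m³/s
w_6 = (6.46 − 4.36)/2 = 1.05 m; q_6 = 0.22 × 0.49 × 1.05 = 0.1132 m³/s
Stations 1, 7 contribute zero (depth or velocity is 0).
Q = Σ qᵢ = 1.010 m³/s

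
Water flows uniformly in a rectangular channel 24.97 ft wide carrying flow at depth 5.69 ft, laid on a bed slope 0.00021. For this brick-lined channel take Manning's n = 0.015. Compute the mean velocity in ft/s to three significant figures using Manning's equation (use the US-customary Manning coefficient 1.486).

3.56 ft/s

A = b·y = 24.97 × 5.69 = 142.1 ft²
P = b + 2y = 24.97 + 2×5.69 = 36.35 ft
R = A/P = 142.1/36.35 = 3.909 ft
Q = (1.486/n)·A·R^(2/3)·S^(1/2) = (1.486/0.015) × 142.1 × 3.909^(2/3) × 0.00021^(1/2) = 506.1 ft³/s
V = Q/A = 506.1/142.1 = 3.562 ft/s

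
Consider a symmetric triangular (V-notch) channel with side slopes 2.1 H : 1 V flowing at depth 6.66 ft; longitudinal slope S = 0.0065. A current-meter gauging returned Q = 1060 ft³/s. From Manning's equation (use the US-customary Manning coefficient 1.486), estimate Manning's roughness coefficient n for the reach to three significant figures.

A = z·y² = 2.1×6.66² = 93.15 ft²
P = 2y√(1+z²) = 2×6.66×√(1+2.1²) = 30.98 ft
R = A/P = 93.15/30.98 = 3.007 ft
n = (1.486/Q)·A·R^(2/3)·S^(1/2) = (1.486/1060) × 93.15 × 2.083 × 0.08062 = 0.02193

0.0219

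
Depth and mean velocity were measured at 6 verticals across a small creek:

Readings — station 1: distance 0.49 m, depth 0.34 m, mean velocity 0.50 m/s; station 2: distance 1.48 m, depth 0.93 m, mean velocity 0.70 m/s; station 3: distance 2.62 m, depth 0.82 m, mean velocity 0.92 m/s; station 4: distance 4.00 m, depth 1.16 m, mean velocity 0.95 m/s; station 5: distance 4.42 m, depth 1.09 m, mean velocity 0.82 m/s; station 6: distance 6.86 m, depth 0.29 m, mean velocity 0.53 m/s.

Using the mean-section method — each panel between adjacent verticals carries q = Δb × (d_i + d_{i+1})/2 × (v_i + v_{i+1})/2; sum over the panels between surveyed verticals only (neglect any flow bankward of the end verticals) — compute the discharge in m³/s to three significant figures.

4.02 m³/s

Panel 1-2: Δb = 0.99 m, d̄ = (0.34+0.93)/2 = 0.635, v̄ = (0.50+0.70)/2 = 0.6 → q = 0.99×0.635×0.6 = 0.3772 m³/s
Panel 2-3: Δb = 1.14 m, d̄ = (0.93+0.82)/2 = 0.875, v̄ = (0.70+0.92)/2 = 0.81 → q = 1.14×0.875×0.81 = 0.8080 m³/s
Panel 3-4: Δb = 1.38 m, d̄ = (0.82+1.16)/2 = 0.99, v̄ = (0.92+0.95)/2 = 0.935 → q = 1.38×0.99×0.935 = 1.277 m³/s
Panel 4-5: Δb = 0.42 m, d̄ = (1.16+1.09)/2 = 1.125, v̄ = (0.95+0.82)/2 = 0.885 → q = 0.42×1.125×0.885 = 0.4182 m³/s
Panel 5-6: Δb = 2.44 m, d̄ = (1.09+0.29)/2 = 0.69, v̄ = (0.82+0.53)/2 = 0.675 → q = 2.44×0.69×0.675 = 1.136 m³/s
Q = Σ q = 4.017 m³/s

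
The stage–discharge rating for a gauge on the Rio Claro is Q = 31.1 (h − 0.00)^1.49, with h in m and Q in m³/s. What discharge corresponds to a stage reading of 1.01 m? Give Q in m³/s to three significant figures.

Q = 31.1 × (1.01 − 0.00)^1.49 = 31.1 × 1.01^1.49 = 31.56 m³/s

31.6 m³/s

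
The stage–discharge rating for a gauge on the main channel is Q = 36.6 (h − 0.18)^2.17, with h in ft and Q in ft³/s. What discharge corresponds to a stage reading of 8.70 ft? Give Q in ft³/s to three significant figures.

Q = 36.6 × (8.70 − 0.18)^2.17 = 36.6 × 8.52^2.17 = 3824 ft³/s

3820 ft³/s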